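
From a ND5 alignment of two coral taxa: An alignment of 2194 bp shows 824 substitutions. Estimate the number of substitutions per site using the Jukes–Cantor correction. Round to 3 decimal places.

0.521

p = 824/2194 ≈ 0.37557.
d = −(3/4) ln(1 − 4p/3) = −0.75 ln(1 − 0.50076) = −0.75 ln(0.49924)
  = −0.75 × (-0.694668) = 0.521001 substitutions/site.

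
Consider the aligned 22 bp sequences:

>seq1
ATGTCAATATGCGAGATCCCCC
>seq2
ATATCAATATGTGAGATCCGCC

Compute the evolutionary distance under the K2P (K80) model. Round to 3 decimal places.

Of 22 sites, 2 differences are transitions and 1 are transversions, so P = 2/22 ≈ 0.090909 and Q = 1/22 ≈ 0.045455.
Under the Kimura two-parameter model, d = −½ ln(1 − 2P − Q) − ¼ ln(1 − 2Q).
1 − 2P − Q = 0.772727, giving −½ ln(0.772727) = 0.128915.
1 − 2Q = 0.90909, giving −¼ ln(0.90909) = 0.023828.
d = 0.128915 + 0.023828 = 0.152743.

0.153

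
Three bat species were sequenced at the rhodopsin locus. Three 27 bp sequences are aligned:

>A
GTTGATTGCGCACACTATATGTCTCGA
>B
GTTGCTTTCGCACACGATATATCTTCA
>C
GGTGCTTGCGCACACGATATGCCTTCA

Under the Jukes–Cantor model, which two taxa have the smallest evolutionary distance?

A–B: 6/27 differ, p = 0.222, d = 0.264.
A–C: 6/27 differ, p = 0.222, d = 0.264.
B–C: 4/27 differ, p = 0.148, d = 0.165.
The smallest distance is between B and C.

B and C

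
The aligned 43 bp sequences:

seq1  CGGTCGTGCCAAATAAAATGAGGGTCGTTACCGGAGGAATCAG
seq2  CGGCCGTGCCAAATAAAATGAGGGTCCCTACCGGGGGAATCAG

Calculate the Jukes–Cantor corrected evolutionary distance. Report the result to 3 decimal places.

The sequences differ at 4 of 43 sites (4, 27, 28, 35), so p = 4/43 ≈ 0.093023.
d = −(3/4) ln(1 − 4p/3) = −0.75 ln(1 − 0.124031) = −0.75 ln(0.875969)
  = −0.75 × (-0.132425) = 0.099319 substitutions/site.

0.099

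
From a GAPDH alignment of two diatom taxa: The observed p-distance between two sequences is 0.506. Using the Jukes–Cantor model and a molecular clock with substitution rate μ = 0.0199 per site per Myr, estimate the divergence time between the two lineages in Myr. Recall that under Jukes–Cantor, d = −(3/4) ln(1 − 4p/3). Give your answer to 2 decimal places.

21.16

d = −(3/4) ln(1 − 4p/3) = −0.75 ln(1 − 0.674667) = −0.75 ln(0.325333)
  = −0.75 × (-1.122906) = 0.842180 substitutions/site.
Under a molecular clock d = 2μt, so t = d/(2μ) = 0.842180 / (2 × 0.0199) = 21.16 Myr.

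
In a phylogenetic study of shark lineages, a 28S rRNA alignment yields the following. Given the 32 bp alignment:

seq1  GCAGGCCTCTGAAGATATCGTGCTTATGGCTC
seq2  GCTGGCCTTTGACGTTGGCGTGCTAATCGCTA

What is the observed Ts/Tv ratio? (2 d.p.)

Transitions are A↔G and C↔T; transversions are all other mismatches.
Transitions: 2. Transversions: 7.
R = 2/7 = 0.285714… ≈ 0.29 (to 2 d.p.).

0.29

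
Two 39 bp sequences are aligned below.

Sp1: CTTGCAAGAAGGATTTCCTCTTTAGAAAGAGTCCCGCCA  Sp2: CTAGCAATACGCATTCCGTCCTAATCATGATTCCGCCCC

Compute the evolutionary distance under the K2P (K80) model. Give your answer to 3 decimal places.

Of 39 sites, 2 differences are transitions and 13 are transversions, so P = 2/39 ≈ 0.051282 and Q = 13/39 ≈ 0.333333.
Under the Kimura two-parameter model, d = −½ ln(1 − 2P − Q) − ¼ ln(1 − 2Q).
1 − 2P − Q = 0.564103, giving −½ ln(0.564103) = 0.286259.
1 − 2Q = 0.333334, giving −¼ ln(0.333334) = 0.274653.
d = 0.286259 + 0.274653 = 0.560912.

0.561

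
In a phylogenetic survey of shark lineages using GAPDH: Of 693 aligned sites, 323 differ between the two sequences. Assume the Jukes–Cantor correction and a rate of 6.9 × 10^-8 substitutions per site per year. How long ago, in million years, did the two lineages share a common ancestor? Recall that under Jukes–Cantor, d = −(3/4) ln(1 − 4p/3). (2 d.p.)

p = 323/693 ≈ 0.466089.
d = −(3/4) ln(1 − 4p/3) = −0.75 ln(1 − 0.621452) = −0.75 ln(0.378548)
  = −0.75 × (-0.971412) = 0.728559 substitutions/site.
Under a molecular clock d = 2μt, so t = d/(2μ) = 0.728559 / (2 × 6.9 × 10^-8) = 5.28 million years.

5.28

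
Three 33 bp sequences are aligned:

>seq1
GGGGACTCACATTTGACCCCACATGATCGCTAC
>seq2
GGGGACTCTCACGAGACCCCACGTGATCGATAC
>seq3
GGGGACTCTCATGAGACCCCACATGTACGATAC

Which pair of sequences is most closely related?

seq1–seq2: 6/33 differ, p = 0.182, d = 0.208.
seq1–seq3: 6/33 differ, p = 0.182, d = 0.208.
seq2–seq3: 4/33 differ, p = 0.121, d = 0.132.
The smallest distance is between seq2 and seq3.

seq2 and seq3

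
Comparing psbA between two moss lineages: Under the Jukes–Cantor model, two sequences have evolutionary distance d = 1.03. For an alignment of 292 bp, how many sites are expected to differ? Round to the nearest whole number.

164

Invert JC69: p = (3/4)(1 − e^(−4d/3)) = 0.75 × (1 − e^(-1.373333)) = 0.75 × (1 − 0.253261) = 0.560054.
Expected differing sites = pL ≈ 0.560054 × 292 = 163.535768 ≈ 164.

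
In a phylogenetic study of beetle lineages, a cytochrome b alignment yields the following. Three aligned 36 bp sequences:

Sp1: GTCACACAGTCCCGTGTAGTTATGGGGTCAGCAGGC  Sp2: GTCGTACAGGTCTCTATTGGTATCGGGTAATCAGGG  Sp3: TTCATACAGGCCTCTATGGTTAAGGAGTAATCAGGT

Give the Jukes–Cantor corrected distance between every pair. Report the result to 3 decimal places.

d(Sp1,Sp2) = 0.493, d(Sp1,Sp3) = 0.441, d(Sp2,Sp3) = 0.304

Sp1–Sp2: 13/36 sites differ → p ≈ 0.361111, d = −0.75 ln(1 − 0.481481) = 0.492584 ≈ 0.493.
Sp1–Sp3: 12/36 sites differ → p ≈ 0.333333, d = −0.75 ln(1 − 0.444444) = 0.440839 ≈ 0.441.
Sp2–Sp3: 9/36 sites differ → p = 0.25, d = −0.75 ln(1 − 0.333333) = 0.304098 ≈ 0.304.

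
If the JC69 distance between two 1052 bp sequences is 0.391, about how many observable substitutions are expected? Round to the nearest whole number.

321

Invert JC69: p = (3/4)(1 − e^(−4d/3)) = 0.75 × (1 − e^(-0.521333)) = 0.75 × (1 − 0.593729) = 0.304703.
Expected differing sites = pL ≈ 0.304703 × 1052 = 320.547556 ≈ 321.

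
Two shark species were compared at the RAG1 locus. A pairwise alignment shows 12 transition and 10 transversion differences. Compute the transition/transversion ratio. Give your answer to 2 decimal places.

1.20

R = 12/10 = 1.20.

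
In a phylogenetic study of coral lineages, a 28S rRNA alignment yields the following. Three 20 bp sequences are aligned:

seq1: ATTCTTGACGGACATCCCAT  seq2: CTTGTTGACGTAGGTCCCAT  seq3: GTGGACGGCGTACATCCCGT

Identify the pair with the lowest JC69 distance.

seq1 and seq2

seq1–seq2: 5/20 differ, p = 0.250, d = 0.304.
seq1–seq3: 8/20 differ, p = 0.400, d = 0.572.
seq2–seq3: 8/20 differ, p = 0.400, d = 0.572.
The smallest distance is between seq1 and seq2.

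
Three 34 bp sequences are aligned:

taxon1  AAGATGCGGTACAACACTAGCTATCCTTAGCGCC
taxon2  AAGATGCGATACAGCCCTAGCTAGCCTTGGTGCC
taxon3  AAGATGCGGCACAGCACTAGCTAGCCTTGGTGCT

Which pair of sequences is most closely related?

taxon1–taxon2: 6/34 differ, p = 0.176, d = 0.201.
taxon1–taxon3: 6/34 differ, p = 0.176, d = 0.201.
taxon2–taxon3: 4/34 differ, p = 0.118, d = 0.128.
The smallest distance is between taxon2 and taxon3.

taxon2 and taxon3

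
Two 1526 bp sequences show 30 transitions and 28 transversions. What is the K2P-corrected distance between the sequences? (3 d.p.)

0.039

P = 30/1526 ≈ 0.019659 and Q = 28/1526 ≈ 0.018349.
Under the Kimura two-parameter model, d = −½ ln(1 − 2P − Q) − ¼ ln(1 − 2Q).
1 − 2P − Q = 0.942333, giving −½ ln(0.942333) = 0.029698.
1 − 2Q = 0.963302, giving −¼ ln(0.963302) = 0.009347.
d = 0.029698 + 0.009347 = 0.039045.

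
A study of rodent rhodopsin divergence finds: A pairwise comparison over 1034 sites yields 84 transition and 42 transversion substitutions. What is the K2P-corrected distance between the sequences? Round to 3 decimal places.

P = 84/1034 ≈ 0.081238 and Q = 42/1034 ≈ 0.040619.
Under the Kimura two-parameter model, d = −½ ln(1 − 2P − Q) − ¼ ln(1 − 2Q).
1 − 2P − Q = 0.796905, giving −½ ln(0.796905) = 0.113510.
1 − 2Q = 0.918762, giving −¼ ln(0.918762) = 0.021182.
d = 0.113510 + 0.021182 = 0.134692.

0.135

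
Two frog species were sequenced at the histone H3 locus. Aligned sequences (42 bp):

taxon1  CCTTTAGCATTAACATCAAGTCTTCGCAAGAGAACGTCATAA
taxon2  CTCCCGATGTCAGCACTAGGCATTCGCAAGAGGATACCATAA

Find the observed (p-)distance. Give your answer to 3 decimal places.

0.452

The sequences differ at 19 of 42 positions.
p = 19/42 = 0.452380… ≈ 0.452 (to 3 d.p.).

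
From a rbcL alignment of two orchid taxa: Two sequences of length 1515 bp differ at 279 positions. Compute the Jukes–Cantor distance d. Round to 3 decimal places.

0.211

p = 279/1515 ≈ 0.184158.
d = −(3/4) ln(1 − 4p/3) = −0.75 ln(1 − 0.245544) = −0.75 ln(0.754456)
  = −0.75 × (-0.281758) = 0.211319 substitutions/site.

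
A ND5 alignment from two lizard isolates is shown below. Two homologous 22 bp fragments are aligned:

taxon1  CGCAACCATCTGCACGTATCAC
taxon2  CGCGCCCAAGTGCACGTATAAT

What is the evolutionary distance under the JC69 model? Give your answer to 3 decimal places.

The sequences differ at 6 of 22 sites (4, 5, 9, 10, 20, 22), so p = 6/22 ≈ 0.272727.
d = −(3/4) ln(1 − 4p/3) = −0.75 ln(1 − 0.363636) = −0.75 ln(0.636364)
  = −0.75 × (-0.451985) = 0.338989 substitutions/site.

0.339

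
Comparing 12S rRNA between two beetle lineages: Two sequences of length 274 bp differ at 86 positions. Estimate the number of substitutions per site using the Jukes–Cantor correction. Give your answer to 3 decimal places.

p = 86/274 ≈ 0.313869.
d = −(3/4) ln(1 − 4p/3) = −0.75 ln(1 − 0.418492) = −0.75 ln(0.581508)
  = −0.75 × (-0.542131) = 0.406598 substitutions/site.

0.407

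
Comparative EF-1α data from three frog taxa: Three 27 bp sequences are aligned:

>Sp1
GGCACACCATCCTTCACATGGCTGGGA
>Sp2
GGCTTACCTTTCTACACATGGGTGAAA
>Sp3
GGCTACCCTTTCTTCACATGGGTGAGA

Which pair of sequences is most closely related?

Sp2 and Sp3

Sp1–Sp2: 8/27 differ, p = 0.296, d = 0.377.
Sp1–Sp3: 7/27 differ, p = 0.259, d = 0.318.
Sp2–Sp3: 4/27 differ, p = 0.148, d = 0.165.
The smallest distance is between Sp2 and Sp3.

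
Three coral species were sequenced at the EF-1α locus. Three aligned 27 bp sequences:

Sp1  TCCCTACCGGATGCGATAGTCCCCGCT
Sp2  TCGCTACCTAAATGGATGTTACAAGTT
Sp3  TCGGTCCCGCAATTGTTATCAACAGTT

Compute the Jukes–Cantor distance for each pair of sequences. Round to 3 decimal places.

Sp1–Sp2: 12/27 sites differ → p ≈ 0.444444, d = −0.75 ln(1 − 0.592592) = 0.673455 ≈ 0.673.
Sp1–Sp3: 14/27 sites differ → p ≈ 0.518519, d = −0.75 ln(1 − 0.691359) = 0.881682 ≈ 0.882.
Sp2–Sp3: 10/27 sites differ → p ≈ 0.37037, d = −0.75 ln(1 − 0.493827) = 0.510658 ≈ 0.511.

d(Sp1,Sp2) = 0.673, d(Sp1,Sp3) = 0.882, d(Sp2,Sp3) = 0.511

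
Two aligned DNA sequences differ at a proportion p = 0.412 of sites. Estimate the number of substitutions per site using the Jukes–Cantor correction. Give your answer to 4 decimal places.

0.5978

d = −(3/4) ln(1 − 4p/3) = −0.75 ln(1 − 0.549333) = −0.75 ln(0.450667)
  = −0.75 × (-0.797027) = 0.597770 substitutions/site.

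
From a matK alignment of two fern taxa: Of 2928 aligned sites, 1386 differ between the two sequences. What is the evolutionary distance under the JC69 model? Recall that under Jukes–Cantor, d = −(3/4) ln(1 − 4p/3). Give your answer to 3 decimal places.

0.748

p = 1386/2928 ≈ 0.473361.
d = −(3/4) ln(1 − 4p/3) = −0.75 ln(1 − 0.631148) = −0.75 ln(0.368852)
  = −0.75 × (-0.997360) = 0.748020 substitutions/site.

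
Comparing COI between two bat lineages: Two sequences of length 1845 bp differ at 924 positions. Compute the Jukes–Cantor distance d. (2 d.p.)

0.83

p = 924/1845 ≈ 0.500813.
d = −(3/4) ln(1 − 4p/3) = −0.75 ln(1 − 0.667751) = −0.75 ln(0.332249)
  = −0.75 × (-1.101871) = 0.826403 substitutions/site.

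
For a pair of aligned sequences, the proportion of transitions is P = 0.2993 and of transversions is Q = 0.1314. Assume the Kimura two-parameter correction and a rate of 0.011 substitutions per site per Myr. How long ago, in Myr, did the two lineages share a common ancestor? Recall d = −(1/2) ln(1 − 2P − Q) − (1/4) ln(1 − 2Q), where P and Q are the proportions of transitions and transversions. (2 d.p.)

Under the Kimura two-parameter model, d = −½ ln(1 − 2P − Q) − ¼ ln(1 − 2Q).
1 − 2P − Q = 0.27, giving −½ ln(0.27) = 0.654667.
1 − 2Q = 0.7372, giving −¼ ln(0.7372) = 0.076224.
d = 0.654667 + 0.076224 = 0.730891.
Under a molecular clock d = 2μt, so t = d/(2μ) = 0.730891 / (2 × 0.011) = 33.22 Myr.

33.22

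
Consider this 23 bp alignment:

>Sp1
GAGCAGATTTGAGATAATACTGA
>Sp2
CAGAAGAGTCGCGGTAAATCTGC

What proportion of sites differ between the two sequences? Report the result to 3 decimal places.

The sequences differ at 9 of 23 positions (sites 1, 4, 8, 10, 12, 14, 18, 19, 23).
p = 9/23 = 0.391304… ≈ 0.391 (to 3 d.p.).

0.391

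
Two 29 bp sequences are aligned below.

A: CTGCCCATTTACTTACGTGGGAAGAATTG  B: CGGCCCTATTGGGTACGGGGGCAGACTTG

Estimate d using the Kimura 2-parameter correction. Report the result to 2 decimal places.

Of 29 sites, 1 differences are transitions and 8 are transversions, so P = 1/29 ≈ 0.034483 and Q = 8/29 ≈ 0.275862.
Under the Kimura two-parameter model, d = −½ ln(1 − 2P − Q) − ¼ ln(1 − 2Q).
1 − 2P − Q = 0.655172, giving −½ ln(0.655172) = 0.211429.
1 − 2Q = 0.448276, giving −¼ ln(0.448276) = 0.200587.
d = 0.211429 + 0.200587 = 0.412016.

0.41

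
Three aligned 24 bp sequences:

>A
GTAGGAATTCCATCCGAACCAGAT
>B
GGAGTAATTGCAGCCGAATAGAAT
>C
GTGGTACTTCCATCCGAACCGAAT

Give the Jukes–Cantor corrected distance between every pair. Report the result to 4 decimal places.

A–B: 8/24 sites differ → p ≈ 0.333333, d = −0.75 ln(1 − 0.444444) = 0.440839 ≈ 0.4408.
A–C: 5/24 sites differ → p ≈ 0.208333, d = −0.75 ln(1 − 0.277777) = 0.244066 ≈ 0.2441.
B–C: 7/24 sites differ → p ≈ 0.291667, d = −0.75 ln(1 − 0.388889) = 0.369358 ≈ 0.3694.

d(A,B) = 0.4408, d(A,C) = 0.2441, d(B,C) = 0.3694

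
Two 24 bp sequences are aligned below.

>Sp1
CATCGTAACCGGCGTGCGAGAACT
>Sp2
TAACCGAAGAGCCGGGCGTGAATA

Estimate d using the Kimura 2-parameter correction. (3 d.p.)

0.737

Of 24 sites, 2 differences are transitions and 9 are transversions, so P = 2/24 ≈ 0.083333 and Q = 9/24 = 0.375.
Under the Kimura two-parameter model, d = −½ ln(1 − 2P − Q) − ¼ ln(1 − 2Q).
1 − 2P − Q = 0.458334, giving −½ ln(0.458334) = 0.390079.
1 − 2Q = 0.25, giving −¼ ln(0.25) = 0.346574.
d = 0.390079 + 0.346574 = 0.736653.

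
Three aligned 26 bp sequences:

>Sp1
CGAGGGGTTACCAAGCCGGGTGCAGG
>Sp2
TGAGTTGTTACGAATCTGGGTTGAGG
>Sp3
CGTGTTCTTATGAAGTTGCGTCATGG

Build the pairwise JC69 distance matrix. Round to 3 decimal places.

d(Sp1,Sp2) = 0.396, d(Sp1,Sp3) = 0.717, d(Sp2,Sp3) = 0.539

Sp1–Sp2: 8/26 sites differ → p ≈ 0.307692, d = −0.75 ln(1 − 0.410256) = 0.396050 ≈ 0.396.
Sp1–Sp3: 12/26 sites differ → p ≈ 0.461538, d = −0.75 ln(1 − 0.615384) = 0.716632 ≈ 0.717.
Sp2–Sp3: 10/26 sites differ → p ≈ 0.384615, d = −0.75 ln(1 − 0.51282) = 0.539341 ≈ 0.539.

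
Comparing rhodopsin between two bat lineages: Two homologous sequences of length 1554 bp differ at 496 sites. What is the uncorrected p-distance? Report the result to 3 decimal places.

0.319

p = 496/1554 = 0.319176… ≈ 0.319 (to 3 d.p.).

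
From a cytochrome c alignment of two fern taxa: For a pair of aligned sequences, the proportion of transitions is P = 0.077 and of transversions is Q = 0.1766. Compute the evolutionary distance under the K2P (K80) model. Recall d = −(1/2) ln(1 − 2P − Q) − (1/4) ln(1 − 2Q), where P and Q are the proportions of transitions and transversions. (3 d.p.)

0.310

Under the Kimura two-parameter model, d = −½ ln(1 − 2P − Q) − ¼ ln(1 − 2Q).
1 − 2P − Q = 0.6694, giving −½ ln(0.6694) = 0.200687.
1 − 2Q = 0.6468, giving −¼ ln(0.6468) = 0.108930.
d = 0.200687 + 0.108930 = 0.309617.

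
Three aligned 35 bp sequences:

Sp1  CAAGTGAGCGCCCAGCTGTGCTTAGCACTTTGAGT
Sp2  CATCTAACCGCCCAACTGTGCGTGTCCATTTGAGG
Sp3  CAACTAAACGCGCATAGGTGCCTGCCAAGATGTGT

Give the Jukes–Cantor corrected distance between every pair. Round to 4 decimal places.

d(Sp1,Sp2) = 0.4073, d(Sp1,Sp3) = 0.5716, d(Sp2,Sp3) = 0.5128

Sp1–Sp2: 11/35 sites differ → p ≈ 0.314286, d = −0.75 ln(1 − 0.419048) = 0.407315 ≈ 0.4073.
Sp1–Sp3: 14/35 sites differ → p = 0.4, d = −0.75 ln(1 − 0.533333) = 0.571605 ≈ 0.5716.
Sp2–Sp3: 13/35 sites differ → p ≈ 0.371429, d = −0.75 ln(1 − 0.495239) = 0.512753 ≈ 0.5128.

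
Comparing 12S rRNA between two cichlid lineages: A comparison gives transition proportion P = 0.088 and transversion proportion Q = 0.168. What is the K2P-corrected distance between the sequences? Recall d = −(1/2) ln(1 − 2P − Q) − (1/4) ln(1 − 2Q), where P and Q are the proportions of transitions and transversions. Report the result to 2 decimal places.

Under the Kimura two-parameter model, d = −½ ln(1 − 2P − Q) − ¼ ln(1 − 2Q).
1 − 2P − Q = 0.656, giving −½ ln(0.656) = 0.210797.
1 − 2Q = 0.664, giving −¼ ln(0.664) = 0.102368.
d = 0.210797 + 0.102368 = 0.313165.

0.31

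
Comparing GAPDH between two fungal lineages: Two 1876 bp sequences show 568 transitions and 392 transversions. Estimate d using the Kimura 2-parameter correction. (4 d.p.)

0.9776

P = 568/1876 ≈ 0.302772 and Q = 392/1876 ≈ 0.208955.
Under the Kimura two-parameter model, d = −½ ln(1 − 2P − Q) − ¼ ln(1 − 2Q).
1 − 2P − Q = 0.185501, giving −½ ln(0.185501) = 0.842348.
1 − 2Q = 0.58209, giving −¼ ln(0.58209) = 0.135283.
d = 0.842348 + 0.135283 = 0.977631.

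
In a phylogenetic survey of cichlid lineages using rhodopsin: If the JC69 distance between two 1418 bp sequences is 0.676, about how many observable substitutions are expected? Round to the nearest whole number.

Invert JC69: p = (3/4)(1 − e^(−4d/3)) = 0.75 × (1 − e^(-0.901333)) = 0.75 × (1 − 0.406028) = 0.445479.
Expected differing sites = pL ≈ 0.445479 × 1418 = 631.689222 ≈ 632.

632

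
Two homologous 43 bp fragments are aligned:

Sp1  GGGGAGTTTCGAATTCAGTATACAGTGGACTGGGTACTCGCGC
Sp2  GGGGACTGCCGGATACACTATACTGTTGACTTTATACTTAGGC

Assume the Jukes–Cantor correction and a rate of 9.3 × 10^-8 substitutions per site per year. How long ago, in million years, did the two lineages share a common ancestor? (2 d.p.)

The sequences differ at 14 of 43 sites, so p = 14/43 ≈ 0.325581.
d = −(3/4) ln(1 − 4p/3) = −0.75 ln(1 − 0.434108) = −0.75 ln(0.565892)
  = −0.75 × (-0.569352) = 0.427014 substitutions/site.
Under a molecular clock d = 2μt, so t = d/(2μ) = 0.427014 / (2 × 9.3 × 10^-8) = 2.30 million years.

2.30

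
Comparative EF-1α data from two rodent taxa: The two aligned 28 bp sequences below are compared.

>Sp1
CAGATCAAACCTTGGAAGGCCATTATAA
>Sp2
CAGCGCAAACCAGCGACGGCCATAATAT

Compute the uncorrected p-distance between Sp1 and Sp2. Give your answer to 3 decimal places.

0.286

The sequences differ at 8 of 28 positions (sites 4, 5, 12, 13, 14, 17, 24, 28).
p = 8/28 = 0.285714… ≈ 0.286 (to 3 d.p.).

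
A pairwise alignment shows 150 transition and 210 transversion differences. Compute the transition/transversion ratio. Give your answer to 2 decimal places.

0.71

R = 150/210 = 0.714285… ≈ 0.71 (to 2 d.p.).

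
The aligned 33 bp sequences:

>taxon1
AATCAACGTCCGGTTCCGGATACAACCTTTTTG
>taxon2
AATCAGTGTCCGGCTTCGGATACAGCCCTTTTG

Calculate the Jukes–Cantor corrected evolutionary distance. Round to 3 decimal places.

The sequences differ at 6 of 33 sites (6, 7, 14, 16, 25, 28), so p = 6/33 ≈ 0.181818.
d = −(3/4) ln(1 − 4p/3) = −0.75 ln(1 − 0.242424) = −0.75 ln(0.757576)
  = −0.75 × (-0.277631) = 0.208223 substitutions/site.

0.208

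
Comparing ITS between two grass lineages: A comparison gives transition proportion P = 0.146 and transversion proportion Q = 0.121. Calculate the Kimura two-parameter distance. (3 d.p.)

0.336

Under the Kimura two-parameter model, d = −½ ln(1 − 2P − Q) − ¼ ln(1 − 2Q).
1 − 2P − Q = 0.587, giving −½ ln(0.587) = 0.266365.
1 − 2Q = 0.758, giving −¼ ln(0.758) = 0.069268.
d = 0.266365 + 0.069268 = 0.335633.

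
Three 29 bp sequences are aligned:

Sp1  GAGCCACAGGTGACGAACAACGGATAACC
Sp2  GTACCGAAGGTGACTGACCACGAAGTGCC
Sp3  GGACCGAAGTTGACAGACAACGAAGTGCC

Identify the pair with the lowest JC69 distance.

Sp1–Sp2: 11/29 differ, p = 0.379, d = 0.529.
Sp1–Sp3: 11/29 differ, p = 0.379, d = 0.529.
Sp2–Sp3: 4/29 differ, p = 0.138, d = 0.152.
The smallest distance is between Sp2 and Sp3.

Sp2 and Sp3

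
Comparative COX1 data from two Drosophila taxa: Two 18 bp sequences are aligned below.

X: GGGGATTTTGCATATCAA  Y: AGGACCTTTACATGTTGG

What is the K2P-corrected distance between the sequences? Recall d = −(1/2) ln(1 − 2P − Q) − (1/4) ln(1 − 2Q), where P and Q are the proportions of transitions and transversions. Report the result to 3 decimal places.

Of 18 sites, 8 differences are transitions and 1 are transversions, so P = 8/18 ≈ 0.444444 and Q = 1/18 ≈ 0.055556.
Under the Kimura two-parameter model, d = −½ ln(1 − 2P − Q) − ¼ ln(1 − 2Q).
1 − 2P − Q = 0.055556, giving −½ ln(0.055556) = 1.445182.
1 − 2Q = 0.888888, giving −¼ ln(0.888888) = 0.029446.
d = 1.445182 + 0.029446 = 1.474628.

1.475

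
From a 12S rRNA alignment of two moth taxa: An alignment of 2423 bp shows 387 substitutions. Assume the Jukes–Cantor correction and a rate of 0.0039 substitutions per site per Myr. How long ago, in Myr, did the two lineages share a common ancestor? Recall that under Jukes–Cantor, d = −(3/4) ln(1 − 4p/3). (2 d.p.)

23.03

p = 387/2423 ≈ 0.159719.
d = −(3/4) ln(1 − 4p/3) = −0.75 ln(1 − 0.212959) = −0.75 ln(0.787041)
  = −0.75 × (-0.239475) = 0.179606 substitutions/site.
Under a molecular clock d = 2μt, so t = d/(2μ) = 0.179606 / (2 × 0.0039) = 23.03 Myr.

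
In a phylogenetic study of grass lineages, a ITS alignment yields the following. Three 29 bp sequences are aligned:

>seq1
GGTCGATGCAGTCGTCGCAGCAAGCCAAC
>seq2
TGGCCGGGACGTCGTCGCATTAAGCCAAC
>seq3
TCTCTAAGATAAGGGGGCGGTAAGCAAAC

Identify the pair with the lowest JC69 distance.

seq1–seq2: 9/29 differ, p = 0.310, d = 0.401.
seq1–seq3: 14/29 differ, p = 0.483, d = 0.774.
seq2–seq3: 14/29 differ, p = 0.483, d = 0.774.
The smallest distance is between seq1 and seq2.

seq1 and seq2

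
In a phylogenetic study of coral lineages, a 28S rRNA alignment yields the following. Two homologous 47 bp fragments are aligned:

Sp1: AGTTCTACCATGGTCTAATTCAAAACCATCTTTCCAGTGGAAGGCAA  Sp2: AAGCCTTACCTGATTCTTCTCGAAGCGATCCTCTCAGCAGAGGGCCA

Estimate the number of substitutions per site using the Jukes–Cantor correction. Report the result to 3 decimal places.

The sequences differ at 22 of 47 sites, so p = 22/47 ≈ 0.468085.
d = −(3/4) ln(1 − 4p/3) = −0.75 ln(1 − 0.624113) = −0.75 ln(0.375887)
  = −0.75 × (-0.978467) = 0.733850 substitutions/site.

0.734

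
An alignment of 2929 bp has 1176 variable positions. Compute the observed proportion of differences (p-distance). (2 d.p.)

0.40

p = 1176/2929 = 0.401502… ≈ 0.40 (to 2 d.p.).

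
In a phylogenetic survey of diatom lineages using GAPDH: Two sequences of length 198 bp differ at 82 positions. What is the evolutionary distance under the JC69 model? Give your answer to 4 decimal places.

p = 82/198 ≈ 0.414141.
d = −(3/4) ln(1 − 4p/3) = −0.75 ln(1 − 0.552188) = −0.75 ln(0.447812)
  = −0.75 × (-0.803382) = 0.602537 substitutions/site.

0.6025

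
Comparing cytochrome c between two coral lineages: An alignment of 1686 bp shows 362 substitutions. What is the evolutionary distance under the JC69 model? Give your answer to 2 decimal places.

0.25

p = 362/1686 ≈ 0.214709.
d = −(3/4) ln(1 − 4p/3) = −0.75 ln(1 − 0.286279) = −0.75 ln(0.713721)
  = −0.75 × (-0.337263) = 0.252947 substitutions/site.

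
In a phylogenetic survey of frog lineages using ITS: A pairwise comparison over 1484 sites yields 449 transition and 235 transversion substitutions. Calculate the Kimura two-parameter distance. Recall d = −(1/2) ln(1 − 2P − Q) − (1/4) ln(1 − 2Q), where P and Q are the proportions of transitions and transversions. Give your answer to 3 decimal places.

P = 449/1484 ≈ 0.302561 and Q = 235/1484 ≈ 0.158356.
Under the Kimura two-parameter model, d = −½ ln(1 − 2P − Q) − ¼ ln(1 − 2Q).
1 − 2P − Q = 0.236522, giving −½ ln(0.236522) = 0.720857.
1 − 2Q = 0.683288, giving −¼ ln(0.683288) = 0.095210.
d = 0.720857 + 0.095210 = 0.816067.

0.816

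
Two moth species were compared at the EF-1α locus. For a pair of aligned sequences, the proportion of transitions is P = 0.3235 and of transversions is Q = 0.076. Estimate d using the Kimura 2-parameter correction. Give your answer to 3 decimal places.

0.683

Under the Kimura two-parameter model, d = −½ ln(1 − 2P − Q) − ¼ ln(1 − 2Q).
1 − 2P − Q = 0.277, giving −½ ln(0.277) = 0.641869.
1 − 2Q = 0.848, giving −¼ ln(0.848) = 0.041219.
d = 0.641869 + 0.041219 = 0.683088.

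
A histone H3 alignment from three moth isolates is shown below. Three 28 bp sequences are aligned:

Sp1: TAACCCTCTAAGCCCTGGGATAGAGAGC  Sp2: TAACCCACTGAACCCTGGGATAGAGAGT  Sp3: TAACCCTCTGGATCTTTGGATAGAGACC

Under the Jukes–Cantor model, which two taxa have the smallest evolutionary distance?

Sp1 and Sp2

Sp1–Sp2: 4/28 differ, p = 0.143, d = 0.158.
Sp1–Sp3: 7/28 differ, p = 0.250, d = 0.304.
Sp2–Sp3: 7/28 differ, p = 0.250, d = 0.304.
The smallest distance is between Sp1 and Sp2.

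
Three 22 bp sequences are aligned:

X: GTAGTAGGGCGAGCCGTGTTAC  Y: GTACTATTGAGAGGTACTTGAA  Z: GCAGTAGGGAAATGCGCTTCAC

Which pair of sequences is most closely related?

X–Y: 11/22 differ, p = 0.500, d = 0.824.
X–Z: 8/22 differ, p = 0.364, d = 0.497.
Y–Z: 10/22 differ, p = 0.455, d = 0.699.
The smallest distance is between X and Z.

X and Z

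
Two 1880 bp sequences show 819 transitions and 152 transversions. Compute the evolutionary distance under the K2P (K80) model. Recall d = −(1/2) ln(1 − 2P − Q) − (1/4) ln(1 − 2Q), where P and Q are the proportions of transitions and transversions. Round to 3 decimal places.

P = 819/1880 ≈ 0.435638 and Q = 152/1880 ≈ 0.080851.
Under the Kimura two-parameter model, d = −½ ln(1 − 2P − Q) − ¼ ln(1 − 2Q).
1 − 2P − Q = 0.047873, giving −½ ln(0.047873) = 1.519602.
1 − 2Q = 0.838298, giving −¼ ln(0.838298) = 0.044095.
d = 1.519602 + 0.044095 = 1.563697.

1.564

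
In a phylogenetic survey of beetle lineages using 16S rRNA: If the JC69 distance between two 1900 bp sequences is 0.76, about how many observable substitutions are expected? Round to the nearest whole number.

Invert JC69: p = (3/4)(1 − e^(−4d/3)) = 0.75 × (1 − e^(-1.013333)) = 0.75 × (1 − 0.363007) = 0.477745.
Expected differing sites = pL ≈ 0.477745 × 1900 = 907.7155 ≈ 908.

908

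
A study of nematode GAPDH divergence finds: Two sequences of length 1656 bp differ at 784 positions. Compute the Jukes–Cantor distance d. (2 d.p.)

p = 784/1656 ≈ 0.47343.
d = −(3/4) ln(1 − 4p/3) = −0.75 ln(1 − 0.63124) = −0.75 ln(0.36876)
  = −0.75 × (-0.997609) = 0.748207 substitutions/site.

0.75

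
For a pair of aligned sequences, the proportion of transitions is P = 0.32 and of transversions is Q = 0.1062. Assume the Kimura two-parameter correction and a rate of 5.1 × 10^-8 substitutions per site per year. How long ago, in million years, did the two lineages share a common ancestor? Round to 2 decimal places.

7.31

Under the Kimura two-parameter model, d = −½ ln(1 − 2P − Q) − ¼ ln(1 − 2Q).
1 − 2P − Q = 0.2538, giving −½ ln(0.2538) = 0.685604.
1 − 2Q = 0.7876, giving −¼ ln(0.7876) = 0.059691.
d = 0.685604 + 0.059691 = 0.745295.
Under a molecular clock d = 2μt, so t = d/(2μ) = 0.745295 / (2 × 5.1 × 10^-8) = 7.31 million years.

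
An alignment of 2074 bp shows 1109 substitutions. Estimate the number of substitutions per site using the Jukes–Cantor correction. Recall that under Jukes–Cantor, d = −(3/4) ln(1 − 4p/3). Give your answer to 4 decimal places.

p = 1109/2074 ≈ 0.534716.
d = −(3/4) ln(1 − 4p/3) = −0.75 ln(1 − 0.712955) = −0.75 ln(0.287045)
  = −0.75 × (-1.248116) = 0.936087 substitutions/site.

0.9361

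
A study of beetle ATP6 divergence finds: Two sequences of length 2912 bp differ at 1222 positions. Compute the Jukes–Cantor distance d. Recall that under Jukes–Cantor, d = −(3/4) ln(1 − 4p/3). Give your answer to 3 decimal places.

0.615

p = 1222/2912 ≈ 0.419643.
d = −(3/4) ln(1 − 4p/3) = −0.75 ln(1 − 0.559524) = −0.75 ln(0.440476)
  = −0.75 × (-0.819899) = 0.614924 substitutions/site.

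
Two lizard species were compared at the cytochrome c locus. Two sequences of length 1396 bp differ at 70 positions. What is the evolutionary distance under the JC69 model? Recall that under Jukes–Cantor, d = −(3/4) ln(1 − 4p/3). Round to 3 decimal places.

0.052

p = 70/1396 ≈ 0.050143.
d = −(3/4) ln(1 − 4p/3) = −0.75 ln(1 − 0.066857) = −0.75 ln(0.933143)
  = −0.75 × (-0.069197) = 0.051898 substitutions/site.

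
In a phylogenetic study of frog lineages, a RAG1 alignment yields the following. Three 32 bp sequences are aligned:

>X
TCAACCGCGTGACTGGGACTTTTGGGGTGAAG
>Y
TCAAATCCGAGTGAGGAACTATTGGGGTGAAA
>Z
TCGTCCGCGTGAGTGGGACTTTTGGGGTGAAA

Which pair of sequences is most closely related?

X–Y: 10/32 differ, p = 0.313, d = 0.404.
X–Z: 4/32 differ, p = 0.125, d = 0.137.
Y–Z: 10/32 differ, p = 0.313, d = 0.404.
The smallest distance is between X and Z.

X and Z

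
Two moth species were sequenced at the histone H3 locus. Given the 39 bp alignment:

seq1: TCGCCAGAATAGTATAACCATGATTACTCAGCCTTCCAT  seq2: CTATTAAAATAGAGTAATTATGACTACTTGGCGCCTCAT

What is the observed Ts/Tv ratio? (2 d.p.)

Transitions are A↔G and C↔T; transversions are all other mismatches.
Transitions: 15. Transversions: 2.
R = 15/2 = 7.50.

7.50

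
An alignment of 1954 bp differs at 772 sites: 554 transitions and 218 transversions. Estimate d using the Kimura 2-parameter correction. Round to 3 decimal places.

P = 554/1954 ≈ 0.283521 and Q = 218/1954 ≈ 0.111566.
Under the Kimura two-parameter model, d = −½ ln(1 − 2P − Q) − ¼ ln(1 − 2Q).
1 − 2P − Q = 0.321392, giving −½ ln(0.321392) = 0.567547.
1 − 2Q = 0.776868, giving −¼ ln(0.776868) = 0.063121.
d = 0.567547 + 0.063121 = 0.630668.

0.631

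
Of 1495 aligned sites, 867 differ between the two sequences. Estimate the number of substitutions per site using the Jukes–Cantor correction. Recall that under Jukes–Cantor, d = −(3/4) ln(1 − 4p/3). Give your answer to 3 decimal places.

1.113

p = 867/1495 ≈ 0.579933.
d = −(3/4) ln(1 − 4p/3) = −0.75 ln(1 − 0.773244) = −0.75 ln(0.226756)
  = −0.75 × (-1.483881) = 1.112911 substitutions/site.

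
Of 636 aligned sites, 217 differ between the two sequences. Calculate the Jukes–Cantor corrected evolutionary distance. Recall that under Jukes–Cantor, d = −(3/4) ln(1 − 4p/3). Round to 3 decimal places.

0.455

p = 217/636 ≈ 0.341195.
d = −(3/4) ln(1 − 4p/3) = −0.75 ln(1 − 0.454927) = −0.75 ln(0.545073)
  = −0.75 × (-0.606836) = 0.455127 substitutions/site.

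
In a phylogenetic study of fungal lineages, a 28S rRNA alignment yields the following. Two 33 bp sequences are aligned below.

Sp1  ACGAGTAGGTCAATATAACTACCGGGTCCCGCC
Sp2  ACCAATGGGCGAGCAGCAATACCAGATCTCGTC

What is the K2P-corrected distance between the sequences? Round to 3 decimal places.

Of 33 sites, 9 differences are transitions and 5 are transversions, so P = 9/33 ≈ 0.272727 and Q = 5/33 ≈ 0.151515.
Under the Kimura two-parameter model, d = −½ ln(1 − 2P − Q) − ¼ ln(1 − 2Q).
1 − 2P − Q = 0.303031, giving −½ ln(0.303031) = 0.596960.
1 − 2Q = 0.69697, giving −¼ ln(0.69697) = 0.090253.
d = 0.596960 + 0.090253 = 0.687213.

0.687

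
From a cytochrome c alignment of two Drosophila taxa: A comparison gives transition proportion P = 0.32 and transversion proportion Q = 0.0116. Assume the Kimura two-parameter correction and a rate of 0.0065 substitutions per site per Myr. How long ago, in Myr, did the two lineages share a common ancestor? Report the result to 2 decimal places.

41.01

Under the Kimura two-parameter model, d = −½ ln(1 − 2P − Q) − ¼ ln(1 − 2Q).
1 − 2P − Q = 0.3484, giving −½ ln(0.3484) = 0.527202.
1 − 2Q = 0.9768, giving −¼ ln(0.9768) = 0.005868.
d = 0.527202 + 0.005868 = 0.533070.
Under a molecular clock d = 2μt, so t = d/(2μ) = 0.533070 / (2 × 0.0065) = 41.01 Myr.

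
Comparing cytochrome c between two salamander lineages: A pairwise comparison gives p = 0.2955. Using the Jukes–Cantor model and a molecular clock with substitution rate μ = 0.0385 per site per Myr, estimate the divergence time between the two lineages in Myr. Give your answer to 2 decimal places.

4.88

d = −(3/4) ln(1 − 4p/3) = −0.75 ln(1 − 0.394) = −0.75 ln(0.606)
  = −0.75 × (-0.500875) = 0.375656 substitutions/site.
Under a molecular clock d = 2μt, so t = d/(2μ) = 0.375656 / (2 × 0.0385) = 4.88 Myr.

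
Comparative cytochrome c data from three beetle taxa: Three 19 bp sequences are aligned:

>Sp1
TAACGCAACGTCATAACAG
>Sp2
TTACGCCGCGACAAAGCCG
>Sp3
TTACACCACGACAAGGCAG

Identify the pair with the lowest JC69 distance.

Sp2 and Sp3

Sp1–Sp2: 7/19 differ, p = 0.368, d = 0.507.
Sp1–Sp3: 7/19 differ, p = 0.368, d = 0.507.
Sp2–Sp3: 4/19 differ, p = 0.211, d = 0.247.
The smallest distance is between Sp2 and Sp3.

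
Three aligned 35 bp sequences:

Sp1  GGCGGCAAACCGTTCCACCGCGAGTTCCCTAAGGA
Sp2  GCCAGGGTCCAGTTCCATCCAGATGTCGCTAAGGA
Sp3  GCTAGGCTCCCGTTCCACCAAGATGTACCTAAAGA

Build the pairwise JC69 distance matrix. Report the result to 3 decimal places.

d(Sp1,Sp2) = 0.513, d(Sp1,Sp3) = 0.513, d(Sp2,Sp3) = 0.273

Sp1–Sp2: 13/35 sites differ → p ≈ 0.371429, d = −0.75 ln(1 − 0.495239) = 0.512753 ≈ 0.513.
Sp1–Sp3: 13/35 sites differ → p ≈ 0.371429, d = −0.75 ln(1 − 0.495239) = 0.512753 ≈ 0.513.
Sp2–Sp3: 8/35 sites differ → p ≈ 0.228571, d = −0.75 ln(1 − 0.304761) = 0.272625 ≈ 0.273.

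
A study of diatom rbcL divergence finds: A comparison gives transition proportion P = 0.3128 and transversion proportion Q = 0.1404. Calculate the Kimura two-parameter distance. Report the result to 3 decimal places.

0.809

Under the Kimura two-parameter model, d = −½ ln(1 − 2P − Q) − ¼ ln(1 − 2Q).
1 − 2P − Q = 0.234, giving −½ ln(0.234) = 0.726217.
1 − 2Q = 0.7192, giving −¼ ln(0.7192) = 0.082404.
d = 0.726217 + 0.082404 = 0.808621.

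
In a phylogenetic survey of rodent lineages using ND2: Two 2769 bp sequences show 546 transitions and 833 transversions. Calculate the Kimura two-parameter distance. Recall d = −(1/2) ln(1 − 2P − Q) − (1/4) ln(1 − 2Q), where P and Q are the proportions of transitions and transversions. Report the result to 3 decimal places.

P = 546/2769 ≈ 0.197183 and Q = 833/2769 ≈ 0.300831.
Under the Kimura two-parameter model, d = −½ ln(1 − 2P − Q) − ¼ ln(1 − 2Q).
1 − 2P − Q = 0.304803, giving −½ ln(0.304803) = 0.594045.
1 − 2Q = 0.398338, giving −¼ ln(0.398338) = 0.230114.
d = 0.594045 + 0.230114 = 0.824159.

0.824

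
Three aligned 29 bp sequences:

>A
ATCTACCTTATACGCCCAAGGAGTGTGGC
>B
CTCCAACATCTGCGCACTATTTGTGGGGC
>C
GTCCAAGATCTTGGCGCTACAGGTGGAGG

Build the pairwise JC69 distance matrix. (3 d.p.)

A–B: 12/29 sites differ → p ≈ 0.413793, d = −0.75 ln(1 − 0.551724) = 0.601760 ≈ 0.602.
A–C: 16/29 sites differ → p ≈ 0.551724, d = −0.75 ln(1 − 0.735632) = 0.997810 ≈ 0.998.
B–C: 10/29 sites differ → p ≈ 0.344828, d = −0.75 ln(1 − 0.459771) = 0.461822 ≈ 0.462.

d(A,B) = 0.602, d(A,C) = 0.998, d(B,C) = 0.462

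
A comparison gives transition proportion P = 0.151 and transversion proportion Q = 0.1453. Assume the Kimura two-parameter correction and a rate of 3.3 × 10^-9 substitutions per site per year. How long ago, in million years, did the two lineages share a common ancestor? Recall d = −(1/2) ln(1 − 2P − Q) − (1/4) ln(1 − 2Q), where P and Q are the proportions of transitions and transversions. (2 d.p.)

57.92

Under the Kimura two-parameter model, d = −½ ln(1 − 2P − Q) − ¼ ln(1 − 2Q).
1 − 2P − Q = 0.5527, giving −½ ln(0.5527) = 0.296470.
1 − 2Q = 0.7094, giving −¼ ln(0.7094) = 0.085834.
d = 0.296470 + 0.085834 = 0.382304.
Under a molecular clock d = 2μt, so t = d/(2μ) = 0.382304 / (2 × 3.3 × 10^-9) = 57.92 million years.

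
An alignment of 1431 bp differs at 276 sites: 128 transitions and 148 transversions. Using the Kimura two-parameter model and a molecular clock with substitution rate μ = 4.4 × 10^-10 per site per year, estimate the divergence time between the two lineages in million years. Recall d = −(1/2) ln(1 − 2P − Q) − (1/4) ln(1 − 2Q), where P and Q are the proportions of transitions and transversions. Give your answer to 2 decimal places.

P = 128/1431 ≈ 0.089448 and Q = 148/1431 ≈ 0.103424.
Under the Kimura two-parameter model, d = −½ ln(1 − 2P − Q) − ¼ ln(1 − 2Q).
1 − 2P − Q = 0.71768, giving −½ ln(0.71768) = 0.165866.
1 − 2Q = 0.793152, giving −¼ ln(0.793152) = 0.057935.
d = 0.165866 + 0.057935 = 0.223801.
Under a molecular clock d = 2μt, so t = d/(2μ) = 0.223801 / (2 × 4.4 × 10^-10) = 254.32 million years.

254.32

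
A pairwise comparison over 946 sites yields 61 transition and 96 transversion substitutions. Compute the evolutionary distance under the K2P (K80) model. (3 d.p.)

P = 61/946 ≈ 0.064482 and Q = 96/946 ≈ 0.10148.
Under the Kimura two-parameter model, d = −½ ln(1 − 2P − Q) − ¼ ln(1 − 2Q).
1 − 2P − Q = 0.769556, giving −½ ln(0.769556) = 0.130971.
1 − 2Q = 0.79704, giving −¼ ln(0.79704) = 0.056713.
d = 0.130971 + 0.056713 = 0.187684.

0.188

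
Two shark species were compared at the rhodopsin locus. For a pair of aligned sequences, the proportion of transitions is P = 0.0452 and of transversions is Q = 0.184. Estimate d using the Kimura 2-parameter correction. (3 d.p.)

Under the Kimura two-parameter model, d = −½ ln(1 − 2P − Q) − ¼ ln(1 − 2Q).
1 − 2P − Q = 0.7256, giving −½ ln(0.7256) = 0.160378.
1 − 2Q = 0.632, giving −¼ ln(0.632) = 0.114716.
d = 0.160378 + 0.114716 = 0.275094.

0.275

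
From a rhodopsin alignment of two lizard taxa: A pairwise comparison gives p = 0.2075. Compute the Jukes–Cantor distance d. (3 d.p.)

0.243

d = −(3/4) ln(1 − 4p/3) = −0.75 ln(1 − 0.276667) = −0.75 ln(0.723333)
  = −0.75 × (-0.323886) = 0.242915 substitutions/site.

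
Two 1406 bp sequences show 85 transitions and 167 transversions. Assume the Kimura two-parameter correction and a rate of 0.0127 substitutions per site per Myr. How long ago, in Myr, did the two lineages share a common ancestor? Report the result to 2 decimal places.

P = 85/1406 ≈ 0.060455 and Q = 167/1406 ≈ 0.118777.
Under the Kimura two-parameter model, d = −½ ln(1 − 2P − Q) − ¼ ln(1 − 2Q).
1 − 2P − Q = 0.760313, giving −½ ln(0.760313) = 0.137013.
1 − 2Q = 0.762446, giving −¼ ln(0.762446) = 0.067806.
d = 0.137013 + 0.067806 = 0.204819.
Under a molecular clock d = 2μt, so t = d/(2μ) = 0.204819 / (2 × 0.0127) = 8.06 Myr.

8.06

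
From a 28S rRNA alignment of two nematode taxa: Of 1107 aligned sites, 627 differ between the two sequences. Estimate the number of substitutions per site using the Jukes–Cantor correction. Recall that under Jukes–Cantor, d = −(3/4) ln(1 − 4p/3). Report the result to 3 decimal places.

1.055

p = 627/1107 ≈ 0.566396.
d = −(3/4) ln(1 − 4p/3) = −0.75 ln(1 − 0.755195) = −0.75 ln(0.244805)
  = −0.75 × (-1.407293) = 1.055470 substitutions/site.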